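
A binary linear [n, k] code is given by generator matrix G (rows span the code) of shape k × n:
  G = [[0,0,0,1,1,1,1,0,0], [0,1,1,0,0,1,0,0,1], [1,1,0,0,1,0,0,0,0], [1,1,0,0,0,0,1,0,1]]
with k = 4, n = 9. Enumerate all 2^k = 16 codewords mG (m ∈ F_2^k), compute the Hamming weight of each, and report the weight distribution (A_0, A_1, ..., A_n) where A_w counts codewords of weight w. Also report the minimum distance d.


Weight distribution: A_0 = 1, A_3 = 4, A_4 = 5, A_5 = 4, A_6 = 2. Minimum distance d = 3.

Enumerate all 2^4 = 16 messages m ∈ F_2^4.
For each, compute codeword c = mG in F_2^9, then tally its weight.
  m = 0000 → c = 000000000, weight = 0.
  m = 1000 → c = 000111100, weight = 4.
  m = 0100 → c = 011001001, weight = 4.
  m = 1100 → c = 011110101, weight = 6.
  m = 0010 → c = 110010000, weight = 3.
  m = 1010 → c = 110101100, weight = 5.
  m = 0110 → c = 101011001, weight = 5.
  m = 1110 → c = 101100101, weight = 5.
  m = 0001 → c = 110000101, weight = 4.
  m = 1001 → c = 110111001, weight = 6.
  m = 0101 → c = 101001100, weight = 4.
  m = 1101 → c = 101110000, weight = 4.
  m = 0011 → c = 000010101, weight = 3.
  m = 1011 → c = 000101001, weight = 3.
  m = 0111 → c = 011011100, weight = 5.
  m = 1111 → c = 011100000, weight = 3.
Tally weights:
  weight 0: 1 codewords.
  weight 3: 4 codewords.
  weight 4: 5 codewords.
  weight 5: 4 codewords.
  weight 6: 2 codewords.
Minimum distance d = smallest w > 0 with A_w > 0 = 3.
Sanity: Σ A_w = 16 = 2^4 = 16 ✓.


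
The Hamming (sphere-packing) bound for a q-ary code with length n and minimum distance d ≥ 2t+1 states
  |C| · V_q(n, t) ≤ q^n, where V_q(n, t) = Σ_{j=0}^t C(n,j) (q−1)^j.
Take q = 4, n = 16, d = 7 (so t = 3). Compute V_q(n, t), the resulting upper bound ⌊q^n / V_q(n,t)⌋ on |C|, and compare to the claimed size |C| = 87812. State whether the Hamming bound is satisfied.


V_q(n, t) = 16249, q^n = 4294967296, Hamming bound = 264321, |C| = 87812 ≤ bound (satisfied).

Step 1: Compute V_q(n, t) = Σ_{j=0}^3 C(n, j) (q−1)^j.
  j = 0: C(16,0)·(3)^0 = 1·1 = 1.
  j = 1: C(16,1)·(3)^1 = 16·3 = 48.
  j = 2: C(16,2)·(3)^2 = 120·9 = 1080.
  j = 3: C(16,3)·(3)^3 = 560·27 = 15120.
  V_q(n, t) = 1 + 48 + 1080 + 15120 = 16249.
Step 2: q^n = 4^16 = 4294967296.
Step 3: Hamming bound ⌊q^n / V_q(n,t)⌋ = ⌊4294967296/16249⌋ = 264321.
Step 4: Compare |C| = 87812 to 264321: satisfied.
The claimed |C| lies below the Hamming bound.


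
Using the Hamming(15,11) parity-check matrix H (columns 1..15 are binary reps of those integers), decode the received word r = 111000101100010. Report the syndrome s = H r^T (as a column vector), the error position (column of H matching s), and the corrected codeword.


s = (1, 0, 1, 0)^T, error position = 10, corrected codeword c = 111000101000010

Compute s = H r^T mod 2 one row at a time:
  s_1 = 0 + 1 + 1 + 0 + 0 + 0 + 1 + 0 = 3 ≡ 1 (mod 2).
  s_2 = 0 + 0 + 0 + 1 + 0 + 0 + 1 + 0 = 2 ≡ 0 (mod 2).
  s_3 = 1 + 1 + 0 + 1 + 1 + 0 + 1 + 0 = 5 ≡ 1 (mod 2).
  s_4 = 1 + 1 + 0 + 1 + 1 + 0 + 0 + 0 = 4 ≡ 0 (mod 2).
s = (1, 0, 1, 0)^T — this equals column 10 of H (binary 1010), so error is at position 10.
Correct: flip bit 10 of r = 111000101100010 to get c = 111000101000010.


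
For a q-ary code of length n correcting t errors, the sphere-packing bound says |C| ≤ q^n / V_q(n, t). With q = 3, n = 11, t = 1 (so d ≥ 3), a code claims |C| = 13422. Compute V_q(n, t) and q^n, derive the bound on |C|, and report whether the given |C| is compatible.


V_q(n, t) = 23, q^n = 177147, Hamming bound = 7702, |C| = 13422 > bound (violated).

Step 1: Compute V_q(n, t) = Σ_{j=0}^1 C(n, j) (q−1)^j.
  j = 0: C(11,0)·(2)^0 = 1·1 = 1.
  j = 1: C(11,1)·(2)^1 = 11·2 = 22.
  V_q(n, t) = 1 + 22 = 23.
Step 2: q^n = 3^11 = 177147.
Step 3: Hamming bound ⌊q^n / V_q(n,t)⌋ = ⌊177147/23⌋ = 7702.
Step 4: Compare |C| = 13422 to 7702: violated.
The claimed |C| lies above the Hamming bound, so no 3-ary code of length 11 with d ≥ 3 can have 13422 codewords.


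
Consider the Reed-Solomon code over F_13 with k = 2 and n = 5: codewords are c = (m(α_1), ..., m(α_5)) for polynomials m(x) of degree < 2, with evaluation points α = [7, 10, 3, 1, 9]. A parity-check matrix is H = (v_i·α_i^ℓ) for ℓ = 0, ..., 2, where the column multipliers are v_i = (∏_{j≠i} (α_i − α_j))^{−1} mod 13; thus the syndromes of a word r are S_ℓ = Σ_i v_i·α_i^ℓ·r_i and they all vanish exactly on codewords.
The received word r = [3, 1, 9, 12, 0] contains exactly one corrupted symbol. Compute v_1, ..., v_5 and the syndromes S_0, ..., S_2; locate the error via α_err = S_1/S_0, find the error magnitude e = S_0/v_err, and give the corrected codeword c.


S = (5, 11, 6), error at position 2, error magnitude e = 9, c = [3, 5, 9, 12, 0].

Step 1: column multipliers v_i = (∏_{j≠i}(α_i − α_j))^{−1} mod 13.
  i = 1 (α = 7): (7−10)(7−3)(7−1)(7−9) = (−3)·4·6·(−2) = 144 ≡ 1, so v_1 = 1^{−1} = 1 (mod 13).
  i = 2 (α = 10): (10−7)(10−3)(10−1)(10−9) = 3·7·9·1 = 189 ≡ 7, so v_2 = 7^{−1} = 2 (mod 13).
  i = 3 (α = 3): (3−7)(3−10)(3−1)(3−9) = (−4)·(−7)·2·(−6) = −336 ≡ 2, so v_3 = 2^{−1} = 7 (mod 13).
  i = 4 (α = 1): (1−7)(1−10)(1−3)(1−9) = (−6)·(−9)·(−2)·(−8) = 864 ≡ 6, so v_4 = 6^{−1} = 11 (mod 13).
  i = 5 (α = 9): (9−7)(9−10)(9−3)(9−1) = 2·(−1)·6·8 = −96 ≡ 8, so v_5 = 8^{−1} = 5 (mod 13).
  v = [1, 2, 7, 11, 5].
Step 2: syndromes of r = [3, 1, 9, 12, 0] (all sums mod 13).
  S_0 = Σ v_i r_i = 1·3 + 2·1 + 7·9 + 11·12 + 5·0 = 200 ≡ 5.
  S_1 = Σ v_i α_i r_i = 1·7·3 + 2·10·1 + 7·3·9 + 11·1·12 + 5·9·0 = 362 ≡ 11.
  α_i^2 mod 13 = [10, 9, 9, 1, 3].
  S_2 = Σ v_i α_i^2 r_i = 1·10·3 + 2·9·1 + 7·9·9 + 11·1·12 + 5·3·0 = 747 ≡ 6.
  S = (5, 11, 6) ≠ 0, so r is not a codeword (an error is present).
Step 3: locate the error. For a single error e at position i, S_ℓ = v_i·e·α_i^ℓ, so α_err = S_1/S_0.
  S_0^{−1} = 5^{−1} = 8 (mod 13), so α_err = 11·8 = 88 ≡ 10 = α_2. Error position i = 2.
  Consistency check: S_2/S_1 = 6·6 = 36 ≡ 10 = α_err ✓ (single-error assumption holds).
Step 4: error magnitude e = S_0/v_2 = S_0·∏_{j≠2}(α_2 − α_j) = 5·7 = 35 ≡ 9 (mod 13).
Step 5: correct position 2: c_2 = r_2 − e = 1 − 9 ≡ 5 (mod 13). Hence c = [3, 5, 9, 12, 0].
  Check: interpolating c through the α_i gives m(x) = 7 + 5·x (degree < 2) with m(α_i) = c_i for every i, so c is indeed a codeword.


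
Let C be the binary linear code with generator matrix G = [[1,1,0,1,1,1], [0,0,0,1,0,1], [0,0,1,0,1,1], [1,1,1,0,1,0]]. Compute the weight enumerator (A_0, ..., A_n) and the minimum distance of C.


Weight distribution: A_0 = 1, A_1 = 1, A_2 = 3, A_3 = 6, A_4 = 3, A_5 = 1, A_6 = 1. Minimum distance d = 1.

Enumerate all 2^4 = 16 messages m ∈ F_2^4.
For each, compute codeword c = mG in F_2^6, then tally its weight.
  m = 0000 → c = 000000, weight = 0.
  m = 1000 → c = 110111, weight = 5.
  m = 0100 → c = 000101, weight = 2.
  m = 1100 → c = 110010, weight = 3.
  m = 0010 → c = 001011, weight = 3.
  m = 1010 → c = 111100, weight = 4.
  m = 0110 → c = 001110, weight = 3.
  m = 1110 → c = 111001, weight = 4.
  m = 0001 → c = 111010, weight = 4.
  m = 1001 → c = 001101, weight = 3.
  m = 0101 → c = 111111, weight = 6.
  m = 1101 → c = 001000, weight = 1.
  m = 0011 → c = 110001, weight = 3.
  m = 1011 → c = 000110, weight = 2.
  m = 0111 → c = 110100, weight = 3.
  m = 1111 → c = 000011, weight = 2.
Tally weights:
  weight 0: 1 codewords.
  weight 1: 1 codewords.
  weight 2: 3 codewords.
  weight 3: 6 codewords.
  weight 4: 3 codewords.
  weight 5: 1 codewords.
  weight 6: 1 codewords.
Minimum distance d = smallest w > 0 with A_w > 0 = 1.
Sanity: Σ A_w = 16 = 2^4 = 16 ✓.


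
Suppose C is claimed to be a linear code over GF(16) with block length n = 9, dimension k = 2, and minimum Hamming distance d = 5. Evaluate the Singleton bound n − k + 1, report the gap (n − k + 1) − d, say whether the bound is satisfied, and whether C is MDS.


Singleton RHS = n − k + 1 = 8, slack = 3, bound satisfied, not MDS.

Singleton bound: d ≤ n − k + 1.
Here n = 9, k = 2, so n − k + 1 = 8.
Given d = 5, check d ≤ 8: YES.
Slack = (n − k + 1) − d = 3.
The code is NOT MDS (slack = 3 > 0).
Description: the claimed parameters are [9, 2, 5]_16; such a code would be non-MDS.


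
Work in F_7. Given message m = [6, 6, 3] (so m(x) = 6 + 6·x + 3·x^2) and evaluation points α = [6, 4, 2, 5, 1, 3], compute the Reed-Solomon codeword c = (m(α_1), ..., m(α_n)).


c = [3, 1, 2, 6, 1, 2]

Message polynomial: m(x) = 6 + 6·x + 3·x^2 (mod 7).
For each evaluation point α_i, compute m(α_i) mod 7:
  α_1 = 6: Horner steps 3 → 3 → 3, so m(6) = 3.
  α_2 = 4: Horner steps 3 → 4 → 1, so m(4) = 1.
  α_3 = 2: Horner steps 3 → 5 → 2, so m(2) = 2.
  α_4 = 5: Horner steps 3 → 0 → 6, so m(5) = 6.
  α_5 = 1: Horner steps 3 → 2 → 1, so m(1) = 1.
  α_6 = 3: Horner steps 3 → 1 → 2, so m(3) = 2.
Codeword c = [3, 1, 2, 6, 1, 2] ∈ F_7^6.


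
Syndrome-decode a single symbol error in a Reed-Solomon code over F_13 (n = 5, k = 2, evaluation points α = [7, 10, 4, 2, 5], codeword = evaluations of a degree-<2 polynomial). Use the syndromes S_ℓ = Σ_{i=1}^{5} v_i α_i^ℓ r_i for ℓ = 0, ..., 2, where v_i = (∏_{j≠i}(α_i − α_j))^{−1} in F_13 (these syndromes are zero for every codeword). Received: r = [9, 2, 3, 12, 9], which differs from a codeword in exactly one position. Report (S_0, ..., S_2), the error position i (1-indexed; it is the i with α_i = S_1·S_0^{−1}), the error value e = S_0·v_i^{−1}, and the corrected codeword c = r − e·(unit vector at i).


S = (1, 5, 12), error at position 5, error magnitude e = 4, c = [9, 2, 3, 12, 5].

Step 1: column multipliers v_i = (∏_{j≠i}(α_i − α_j))^{−1} mod 13.
  i = 1 (α = 7): (7−10)(7−4)(7−2)(7−5) = (−3)·3·5·2 = −90 ≡ 1, so v_1 = 1^{−1} = 1 (mod 13).
  i = 2 (α = 10): (10−7)(10−4)(10−2)(10−5) = 3·6·8·5 = 720 ≡ 5, so v_2 = 5^{−1} = 8 (mod 13).
  i = 3 (α = 4): (4−7)(4−10)(4−2)(4−5) = (−3)·(−6)·2·(−1) = −36 ≡ 3, so v_3 = 3^{−1} = 9 (mod 13).
  i = 4 (α = 2): (2−7)(2−10)(2−4)(2−5) = (−5)·(−8)·(−2)·(−3) = 240 ≡ 6, so v_4 = 6^{−1} = 11 (mod 13).
  i = 5 (α = 5): (5−7)(5−10)(5−4)(5−2) = (−2)·(−5)·1·3 = 30 ≡ 4, so v_5 = 4^{−1} = 10 (mod 13).
  v = [1, 8, 9, 11, 10].
Step 2: syndromes of r = [9, 2, 3, 12, 9] (all sums mod 13).
  S_0 = Σ v_i r_i = 1·9 + 8·2 + 9·3 + 11·12 + 10·9 = 274 ≡ 1.
  S_1 = Σ v_i α_i r_i = 1·7·9 + 8·10·2 + 9·4·3 + 11·2·12 + 10·5·9 = 1045 ≡ 5.
  α_i^2 mod 13 = [10, 9, 3, 4, 12].
  S_2 = Σ v_i α_i^2 r_i = 1·10·9 + 8·9·2 + 9·3·3 + 11·4·12 + 10·12·9 = 1923 ≡ 12.
  S = (1, 5, 12) ≠ 0, so r is not a codeword (an error is present).
Step 3: locate the error. For a single error e at position i, S_ℓ = v_i·e·α_i^ℓ, so α_err = S_1/S_0.
  S_0^{−1} = 1^{−1} = 1 (mod 13), so α_err = 5·1 = 5 ≡ 5 = α_5. Error position i = 5.
  Consistency check: S_2/S_1 = 12·8 = 96 ≡ 5 = α_err ✓ (single-error assumption holds).
Step 4: error magnitude e = S_0/v_5 = S_0·∏_{j≠5}(α_5 − α_j) = 1·4 = 4 ≡ 4 (mod 13).
Step 5: correct position 5: c_5 = r_5 − e = 9 − 4 ≡ 5 (mod 13). Hence c = [9, 2, 3, 12, 5].
  Check: interpolating c through the α_i gives m(x) = 8 + 2·x (degree < 2) with m(α_i) = c_i for every i, so c is indeed a codeword.


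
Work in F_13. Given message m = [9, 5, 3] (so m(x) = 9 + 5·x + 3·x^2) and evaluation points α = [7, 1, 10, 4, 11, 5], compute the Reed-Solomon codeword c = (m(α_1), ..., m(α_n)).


c = [9, 4, 8, 12, 11, 5]

Message polynomial: m(x) = 9 + 5·x + 3·x^2 (mod 13).
For each evaluation point α_i, compute m(α_i) mod 13:
  α_1 = 7: Horner steps 3 → 0 → 9, so m(7) = 9.
  α_2 = 1: Horner steps 3 → 8 → 4, so m(1) = 4.
  α_3 = 10: Horner steps 3 → 9 → 8, so m(10) = 8.
  α_4 = 4: Horner steps 3 → 4 → 12, so m(4) = 12.
  α_5 = 11: Horner steps 3 → 12 → 11, so m(11) = 11.
  α_6 = 5: Horner steps 3 → 7 → 5, so m(5) = 5.
Codeword c = [9, 4, 8, 12, 11, 5] ∈ F_13^6.


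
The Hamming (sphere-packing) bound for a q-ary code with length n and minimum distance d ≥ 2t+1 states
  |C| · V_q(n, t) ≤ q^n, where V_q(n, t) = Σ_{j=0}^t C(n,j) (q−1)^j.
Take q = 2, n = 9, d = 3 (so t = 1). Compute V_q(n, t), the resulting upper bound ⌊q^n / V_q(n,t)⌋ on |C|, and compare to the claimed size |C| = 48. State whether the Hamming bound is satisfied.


V_q(n, t) = 10, q^n = 512, Hamming bound = 51, |C| = 48 ≤ bound (satisfied).

Step 1: Compute V_q(n, t) = Σ_{j=0}^1 C(n, j) (q−1)^j.
  j = 0: C(9,0)·(1)^0 = 1·1 = 1.
  j = 1: C(9,1)·(1)^1 = 9·1 = 9.
  V_q(n, t) = 1 + 9 = 10.
Step 2: q^n = 2^9 = 512.
Step 3: Hamming bound ⌊q^n / V_q(n,t)⌋ = ⌊512/10⌋ = 51.
Step 4: Compare |C| = 48 to 51: satisfied.
The claimed |C| lies below the Hamming bound.


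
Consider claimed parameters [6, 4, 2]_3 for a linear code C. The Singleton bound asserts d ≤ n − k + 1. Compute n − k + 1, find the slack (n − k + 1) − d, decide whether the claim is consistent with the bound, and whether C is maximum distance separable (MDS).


Singleton RHS = n − k + 1 = 3, slack = 1, bound satisfied, not MDS.

Singleton bound: d ≤ n − k + 1.
Here n = 6, k = 4, so n − k + 1 = 3.
Given d = 2, check d ≤ 3: YES.
Slack = (n − k + 1) − d = 1.
The code is NOT MDS (slack = 1 > 0).
Description: the claimed parameters are [6, 4, 2]_3; such a code would be non-MDS.


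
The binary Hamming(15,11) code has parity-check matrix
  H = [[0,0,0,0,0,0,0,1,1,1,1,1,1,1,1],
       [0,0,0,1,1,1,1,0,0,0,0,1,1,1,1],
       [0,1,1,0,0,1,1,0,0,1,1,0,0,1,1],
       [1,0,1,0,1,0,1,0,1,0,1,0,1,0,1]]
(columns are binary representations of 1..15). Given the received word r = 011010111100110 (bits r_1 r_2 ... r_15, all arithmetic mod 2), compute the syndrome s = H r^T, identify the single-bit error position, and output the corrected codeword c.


s = (1, 0, 1, 1)^T, error position = 11, corrected codeword c = 011010111110110

Compute s = H r^T mod 2 one row at a time:
  s_1 = 1 + 1 + 1 + 0 + 0 + 1 + 1 + 0 = 5 ≡ 1 (mod 2).
  s_2 = 0 + 1 + 0 + 1 + 0 + 1 + 1 + 0 = 4 ≡ 0 (mod 2).
  s_3 = 1 + 1 + 0 + 1 + 1 + 0 + 1 + 0 = 5 ≡ 1 (mod 2).
  s_4 = 0 + 1 + 1 + 1 + 1 + 0 + 1 + 0 = 5 ≡ 1 (mod 2).
s = (1, 0, 1, 1)^T — this equals column 11 of H (binary 1011), so error is at position 11.
Correct: flip bit 11 of r = 011010111100110 to get c = 011010111110110.


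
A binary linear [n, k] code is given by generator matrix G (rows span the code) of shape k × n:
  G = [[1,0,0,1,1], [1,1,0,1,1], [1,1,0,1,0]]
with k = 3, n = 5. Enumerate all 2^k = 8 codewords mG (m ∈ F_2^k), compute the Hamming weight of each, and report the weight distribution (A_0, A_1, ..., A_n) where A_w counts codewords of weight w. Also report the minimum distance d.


Weight distribution: A_0 = 1, A_1 = 2, A_2 = 2, A_3 = 2, A_4 = 1. Minimum distance d = 1.

Enumerate all 2^3 = 8 messages m ∈ F_2^3.
For each, compute codeword c = mG in F_2^5, then tally its weight.
  m = 000 → c = 00000, weight = 0.
  m = 100 → c = 10011, weight = 3.
  m = 010 → c = 11011, weight = 4.
  m = 110 → c = 01000, weight = 1.
  m = 001 → c = 11010, weight = 3.
  m = 101 → c = 01001, weight = 2.
  m = 011 → c = 00001, weight = 1.
  m = 111 → c = 10010, weight = 2.
Tally weights:
  weight 0: 1 codewords.
  weight 1: 2 codewords.
  weight 2: 2 codewords.
  weight 3: 2 codewords.
  weight 4: 1 codewords.
Minimum distance d = smallest w > 0 with A_w > 0 = 1.
Sanity: Σ A_w = 8 = 2^3 = 8 ✓.


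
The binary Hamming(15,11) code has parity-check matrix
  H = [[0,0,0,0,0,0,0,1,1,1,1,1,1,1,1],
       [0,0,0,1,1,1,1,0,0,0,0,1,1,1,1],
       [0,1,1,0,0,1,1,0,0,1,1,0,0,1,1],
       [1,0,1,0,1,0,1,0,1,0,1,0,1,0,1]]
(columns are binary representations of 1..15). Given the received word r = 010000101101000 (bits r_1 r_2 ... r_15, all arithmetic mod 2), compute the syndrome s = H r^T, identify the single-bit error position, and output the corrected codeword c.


s = (1, 0, 1, 0)^T, error position = 10, corrected codeword c = 010000101001000

Compute s = H r^T mod 2 one row at a time:
  s_1 = 0 + 1 + 1 + 0 + 1 + 0 + 0 + 0 = 3 ≡ 1 (mod 2).
  s_2 = 0 + 0 + 0 + 1 + 1 + 0 + 0 + 0 = 2 ≡ 0 (mod 2).
  s_3 = 1 + 0 + 0 + 1 + 1 + 0 + 0 + 0 = 3 ≡ 1 (mod 2).
  s_4 = 0 + 0 + 0 + 1 + 1 + 0 + 0 + 0 = 2 ≡ 0 (mod 2).
s = (1, 0, 1, 0)^T — this equals column 10 of H (binary 1010), so error is at position 10.
Correct: flip bit 10 of r = 010000101101000 to get c = 010000101001000.


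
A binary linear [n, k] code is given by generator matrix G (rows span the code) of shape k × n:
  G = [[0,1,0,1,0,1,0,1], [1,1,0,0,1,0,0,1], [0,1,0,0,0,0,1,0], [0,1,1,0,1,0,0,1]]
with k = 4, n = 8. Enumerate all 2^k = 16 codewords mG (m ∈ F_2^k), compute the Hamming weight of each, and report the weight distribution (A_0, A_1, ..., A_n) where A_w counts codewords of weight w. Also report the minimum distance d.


Weight distribution: A_0 = 1, A_2 = 2, A_4 = 9, A_6 = 4. Minimum distance d = 2.

Enumerate all 2^4 = 16 messages m ∈ F_2^4.
For each, compute codeword c = mG in F_2^8, then tally its weight.
  m = 0000 → c = 00000000, weight = 0.
  m = 1000 → c = 01010101, weight = 4.
  m = 0100 → c = 11001001, weight = 4.
  m = 1100 → c = 10011100, weight = 4.
  m = 0010 → c = 01000010, weight = 2.
  m = 1010 → c = 00010111, weight = 4.
  m = 0110 → c = 10001011, weight = 4.
  m = 1110 → c = 11011110, weight = 6.
  m = 0001 → c = 01101001, weight = 4.
  m = 1001 → c = 00111100, weight = 4.
  m = 0101 → c = 10100000, weight = 2.
  m = 1101 → c = 11110101, weight = 6.
  m = 0011 → c = 00101011, weight = 4.
  m = 1011 → c = 01111110, weight = 6.
  m = 0111 → c = 11100010, weight = 4.
  m = 1111 → c = 10110111, weight = 6.
Tally weights:
  weight 0: 1 codewords.
  weight 2: 2 codewords.
  weight 4: 9 codewords.
  weight 6: 4 codewords.
Minimum distance d = smallest w > 0 with A_w > 0 = 2.
Sanity: Σ A_w = 16 = 2^4 = 16 ✓.


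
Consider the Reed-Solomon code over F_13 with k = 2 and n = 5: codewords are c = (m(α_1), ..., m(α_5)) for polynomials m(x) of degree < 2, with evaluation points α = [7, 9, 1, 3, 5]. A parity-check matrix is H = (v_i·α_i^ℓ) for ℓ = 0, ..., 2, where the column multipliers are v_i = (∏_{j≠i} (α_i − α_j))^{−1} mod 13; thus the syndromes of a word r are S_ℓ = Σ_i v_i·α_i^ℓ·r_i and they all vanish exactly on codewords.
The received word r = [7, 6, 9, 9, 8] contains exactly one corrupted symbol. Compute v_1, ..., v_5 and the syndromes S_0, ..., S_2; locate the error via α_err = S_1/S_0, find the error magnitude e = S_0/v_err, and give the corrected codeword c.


S = (11, 11, 11), error at position 3, error magnitude e = 12, c = [7, 6, 10, 9, 8].

Step 1: column multipliers v_i = (∏_{j≠i}(α_i − α_j))^{−1} mod 13.
  i = 1 (α = 7): (7−9)(7−1)(7−3)(7−5) = (−2)·6·4·2 = −96 ≡ 8, so v_1 = 8^{−1} = 5 (mod 13).
  i = 2 (α = 9): (9−7)(9−1)(9−3)(9−5) = 2·8·6·4 = 384 ≡ 7, so v_2 = 7^{−1} = 2 (mod 13).
  i = 3 (α = 1): (1−7)(1−9)(1−3)(1−5) = (−6)·(−8)·(−2)·(−4) = 384 ≡ 7, so v_3 = 7^{−1} = 2 (mod 13).
  i = 4 (α = 3): (3−7)(3−9)(3−1)(3−5) = (−4)·(−6)·2·(−2) = −96 ≡ 8, so v_4 = 8^{−1} = 5 (mod 13).
  i = 5 (α = 5): (5−7)(5−9)(5−1)(5−3) = (−2)·(−4)·4·2 = 64 ≡ 12, so v_5 = 12^{−1} = 12 (mod 13).
  v = [5, 2, 2, 5, 12].
Step 2: syndromes of r = [7, 6, 9, 9, 8] (all sums mod 13).
  S_0 = Σ v_i r_i = 5·7 + 2·6 + 2·9 + 5·9 + 12·8 = 206 ≡ 11.
  S_1 = Σ v_i α_i r_i = 5·7·7 + 2·9·6 + 2·1·9 + 5·3·9 + 12·5·8 = 986 ≡ 11.
  α_i^2 mod 13 = [10, 3, 1, 9, 12].
  S_2 = Σ v_i α_i^2 r_i = 5·10·7 + 2·3·6 + 2·1·9 + 5·9·9 + 12·12·8 = 1961 ≡ 11.
  S = (11, 11, 11) ≠ 0, so r is not a codeword (an error is present).
Step 3: locate the error. For a single error e at position i, S_ℓ = v_i·e·α_i^ℓ, so α_err = S_1/S_0.
  S_0^{−1} = 11^{−1} = 6 (mod 13), so α_err = 11·6 = 66 ≡ 1 = α_3. Error position i = 3.
  Consistency check: S_2/S_1 = 11·6 = 66 ≡ 1 = α_err ✓ (single-error assumption holds).
Step 4: error magnitude e = S_0/v_3 = S_0·∏_{j≠3}(α_3 − α_j) = 11·7 = 77 ≡ 12 (mod 13).
Step 5: correct position 3: c_3 = r_3 − e = 9 − 12 ≡ 10 (mod 13). Hence c = [7, 6, 10, 9, 8].
  Check: interpolating c through the α_i gives m(x) = 4 + 6·x (degree < 2) with m(α_i) = c_i for every i, so c is indeed a codeword.


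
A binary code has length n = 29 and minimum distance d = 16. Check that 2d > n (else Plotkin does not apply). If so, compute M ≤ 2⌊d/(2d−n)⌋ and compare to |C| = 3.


Plotkin bound M ≤ 10; given |C| = 3 ≤ bound (satisfied).

Check applicability: 2d = 32, n = 29.
2d − n = 3 > 0, so Plotkin applies.
Compute d/(2d−n) = 16/3 ≈ 5.3333.
⌊d/(2d−n)⌋ = 5.
Plotkin bound: M ≤ 2·5 = 10.
Given |C| = 3, check: satisfied.
This |C| is below the Plotkin bound.


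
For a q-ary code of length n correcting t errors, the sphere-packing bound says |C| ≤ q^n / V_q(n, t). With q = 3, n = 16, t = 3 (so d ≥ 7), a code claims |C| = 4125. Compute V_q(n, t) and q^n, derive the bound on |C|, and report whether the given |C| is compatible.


V_q(n, t) = 4993, q^n = 43046721, Hamming bound = 8621, |C| = 4125 ≤ bound (satisfied).

Step 1: Compute V_q(n, t) = Σ_{j=0}^3 C(n, j) (q−1)^j.
  j = 0: C(16,0)·(2)^0 = 1·1 = 1.
  j = 1: C(16,1)·(2)^1 = 16·2 = 32.
  j = 2: C(16,2)·(2)^2 = 120·4 = 480.
  j = 3: C(16,3)·(2)^3 = 560·8 = 4480.
  V_q(n, t) = 1 + 32 + 480 + 4480 = 4993.
Step 2: q^n = 3^16 = 43046721.
Step 3: Hamming bound ⌊q^n / V_q(n,t)⌋ = ⌊43046721/4993⌋ = 8621.
Step 4: Compare |C| = 4125 to 8621: satisfied.
The claimed |C| lies below the Hamming bound.


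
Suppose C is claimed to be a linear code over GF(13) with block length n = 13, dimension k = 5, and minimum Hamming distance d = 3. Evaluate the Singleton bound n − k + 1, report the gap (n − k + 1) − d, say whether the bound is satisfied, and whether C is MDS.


Singleton RHS = n − k + 1 = 9, slack = 6, bound satisfied, not MDS.

Singleton bound: d ≤ n − k + 1.
Here n = 13, k = 5, so n − k + 1 = 9.
Given d = 3, check d ≤ 9: YES.
Slack = (n − k + 1) − d = 6.
The code is NOT MDS (slack = 6 > 0).
Description: the claimed parameters are [13, 5, 3]_13; such a code would be non-MDS.


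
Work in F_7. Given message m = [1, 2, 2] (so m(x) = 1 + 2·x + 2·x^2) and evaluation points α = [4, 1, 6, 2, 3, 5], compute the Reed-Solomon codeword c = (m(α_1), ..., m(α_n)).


c = [6, 5, 1, 6, 4, 5]

Message polynomial: m(x) = 1 + 2·x + 2·x^2 (mod 7).
For each evaluation point α_i, compute m(α_i) mod 7:
  α_1 = 4: Horner steps 2 → 3 → 6, so m(4) = 6.
  α_2 = 1: Horner steps 2 → 4 → 5, so m(1) = 5.
  α_3 = 6: Horner steps 2 → 0 → 1, so m(6) = 1.
  α_4 = 2: Horner steps 2 → 6 → 6, so m(2) = 6.
  α_5 = 3: Horner steps 2 → 1 → 4, so m(3) = 4.
  α_6 = 5: Horner steps 2 → 5 → 5, so m(5) = 5.
Codeword c = [6, 5, 1, 6, 4, 5] ∈ F_7^6.


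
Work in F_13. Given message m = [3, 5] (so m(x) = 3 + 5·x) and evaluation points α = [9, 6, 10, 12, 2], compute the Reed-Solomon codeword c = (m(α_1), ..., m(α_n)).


c = [9, 7, 1, 11, 0]

Message polynomial: m(x) = 3 + 5·x (mod 13).
For each evaluation point α_i, compute m(α_i) mod 13:
  α_1 = 9: Horner steps 5 → 9, so m(9) = 9.
  α_2 = 6: Horner steps 5 → 7, so m(6) = 7.
  α_3 = 10: Horner steps 5 → 1, so m(10) = 1.
  α_4 = 12: Horner steps 5 → 11, so m(12) = 11.
  α_5 = 2: Horner steps 5 → 0, so m(2) = 0.
Codeword c = [9, 7, 1, 11, 0] ∈ F_13^5.


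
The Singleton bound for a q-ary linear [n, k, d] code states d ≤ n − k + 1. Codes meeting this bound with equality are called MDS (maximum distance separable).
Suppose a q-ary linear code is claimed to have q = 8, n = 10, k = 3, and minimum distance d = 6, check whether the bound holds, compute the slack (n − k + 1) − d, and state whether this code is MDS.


Singleton RHS = n − k + 1 = 8, slack = 2, bound satisfied, not MDS.

Singleton bound: d ≤ n − k + 1.
Here n = 10, k = 3, so n − k + 1 = 8.
Given d = 6, check d ≤ 8: YES.
Slack = (n − k + 1) − d = 2.
The code is NOT MDS (slack = 2 > 0).
Description: the claimed parameters are [10, 3, 6]_8; such a code would be non-MDS.


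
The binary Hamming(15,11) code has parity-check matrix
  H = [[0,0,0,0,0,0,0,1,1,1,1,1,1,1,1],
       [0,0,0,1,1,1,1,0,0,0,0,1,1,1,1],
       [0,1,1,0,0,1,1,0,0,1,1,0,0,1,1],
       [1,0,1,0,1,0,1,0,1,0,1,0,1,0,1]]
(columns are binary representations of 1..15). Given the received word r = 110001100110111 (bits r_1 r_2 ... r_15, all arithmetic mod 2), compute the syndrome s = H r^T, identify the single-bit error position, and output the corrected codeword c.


s = (1, 1, 1, 1)^T, error position = 15, corrected codeword c = 110001100110110

Compute s = H r^T mod 2 one row at a time:
  s_1 = 0 + 0 + 1 + 1 + 0 + 1 + 1 + 1 = 5 ≡ 1 (mod 2).
  s_2 = 0 + 0 + 1 + 1 + 0 + 1 + 1 + 1 = 5 ≡ 1 (mod 2).
  s_3 = 1 + 0 + 1 + 1 + 1 + 1 + 1 + 1 = 7 ≡ 1 (mod 2).
  s_4 = 1 + 0 + 0 + 1 + 0 + 1 + 1 + 1 = 5 ≡ 1 (mod 2).
s = (1, 1, 1, 1)^T — this equals column 15 of H (binary 1111), so error is at position 15.
Correct: flip bit 15 of r = 110001100110111 to get c = 110001100110110.


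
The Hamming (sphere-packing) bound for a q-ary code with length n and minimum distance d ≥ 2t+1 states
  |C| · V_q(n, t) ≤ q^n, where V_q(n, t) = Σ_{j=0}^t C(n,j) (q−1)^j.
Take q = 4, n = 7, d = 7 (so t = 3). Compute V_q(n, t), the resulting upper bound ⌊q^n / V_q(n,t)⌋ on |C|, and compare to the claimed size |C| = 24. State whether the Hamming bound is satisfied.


V_q(n, t) = 1156, q^n = 16384, Hamming bound = 14, |C| = 24 > bound (violated).

Step 1: Compute V_q(n, t) = Σ_{j=0}^3 C(n, j) (q−1)^j.
  j = 0: C(7,0)·(3)^0 = 1·1 = 1.
  j = 1: C(7,1)·(3)^1 = 7·3 = 21.
  j = 2: C(7,2)·(3)^2 = 21·9 = 189.
  j = 3: C(7,3)·(3)^3 = 35·27 = 945.
  V_q(n, t) = 1 + 21 + 189 + 945 = 1156.
Step 2: q^n = 4^7 = 16384.
Step 3: Hamming bound ⌊q^n / V_q(n,t)⌋ = ⌊16384/1156⌋ = 14.
Step 4: Compare |C| = 24 to 14: violated.
The claimed |C| lies above the Hamming bound, so no 4-ary code of length 7 with d ≥ 7 can have 24 codewords.


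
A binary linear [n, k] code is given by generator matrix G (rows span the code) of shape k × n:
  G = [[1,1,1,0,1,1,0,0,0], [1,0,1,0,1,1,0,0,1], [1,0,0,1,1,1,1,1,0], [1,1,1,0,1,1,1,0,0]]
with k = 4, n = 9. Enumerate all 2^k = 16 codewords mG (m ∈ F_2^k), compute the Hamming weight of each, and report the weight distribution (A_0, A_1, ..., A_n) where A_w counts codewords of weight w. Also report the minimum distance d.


Weight distribution: A_0 = 1, A_1 = 1, A_2 = 1, A_3 = 1, A_4 = 2, A_5 = 5, A_6 = 3, A_7 = 1, A_8 = 1. Minimum distance d = 1.

Enumerate all 2^4 = 16 messages m ∈ F_2^4.
For each, compute codeword c = mG in F_2^9, then tally its weight.
  m = 0000 → c = 000000000, weight = 0.
  m = 1000 → c = 111011000, weight = 5.
  m = 0100 → c = 101011001, weight = 5.
  m = 1100 → c = 010000001, weight = 2.
  m = 0010 → c = 100111110, weight = 6.
  m = 1010 → c = 011100110, weight = 5.
  m = 0110 → c = 001100111, weight = 5.
  m = 1110 → c = 110111111, weight = 8.
  m = 0001 → c = 111011100, weight = 6.
  m = 1001 → c = 000000100, weight = 1.
  m = 0101 → c = 010000101, weight = 3.
  m = 1101 → c = 101011101, weight = 6.
  m = 0011 → c = 011100010, weight = 4.
  m = 1011 → c = 100111010, weight = 5.
  m = 0111 → c = 110111011, weight = 7.
  m = 1111 → c = 001100011, weight = 4.
Tally weights:
  weight 0: 1 codewords.
  weight 1: 1 codewords.
  weight 2: 1 codewords.
  weight 3: 1 codewords.
  weight 4: 2 codewords.
  weight 5: 5 codewords.
  weight 6: 3 codewords.
  weight 7: 1 codewords.
  weight 8: 1 codewords.
Minimum distance d = smallest w > 0 with A_w > 0 = 1.
Sanity: Σ A_w = 16 = 2^4 = 16 ✓.


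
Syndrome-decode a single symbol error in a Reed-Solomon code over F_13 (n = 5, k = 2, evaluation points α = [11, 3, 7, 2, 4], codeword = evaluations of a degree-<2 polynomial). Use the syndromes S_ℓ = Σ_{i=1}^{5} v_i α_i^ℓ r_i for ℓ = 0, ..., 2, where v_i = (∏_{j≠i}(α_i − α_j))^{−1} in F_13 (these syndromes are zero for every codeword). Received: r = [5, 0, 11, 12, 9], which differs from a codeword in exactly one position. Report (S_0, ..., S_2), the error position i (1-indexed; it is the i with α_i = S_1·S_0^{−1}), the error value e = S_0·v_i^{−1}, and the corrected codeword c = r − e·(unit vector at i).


S = (5, 2, 6), error at position 2, error magnitude e = 9, c = [5, 4, 11, 12, 9].

Step 1: column multipliers v_i = (∏_{j≠i}(α_i − α_j))^{−1} mod 13.
  i = 1 (α = 11): (11−3)(11−7)(11−2)(11−4) = 8·4·9·7 = 2016 ≡ 1, so v_1 = 1^{−1} = 1 (mod 13).
  i = 2 (α = 3): (3−11)(3−7)(3−2)(3−4) = (−8)·(−4)·1·(−1) = −32 ≡ 7, so v_2 = 7^{−1} = 2 (mod 13).
  i = 3 (α = 7): (7−11)(7−3)(7−2)(7−4) = (−4)·4·5·3 = −240 ≡ 7, so v_3 = 7^{−1} = 2 (mod 13).
  i = 4 (α = 2): (2−11)(2−3)(2−7)(2−4) = (−9)·(−1)·(−5)·(−2) = 90 ≡ 12, so v_4 = 12^{−1} = 12 (mod 13).
  i = 5 (α = 4): (4−11)(4−3)(4−7)(4−2) = (−7)·1·(−3)·2 = 42 ≡ 3, so v_5 = 3^{−1} = 9 (mod 13).
  v = [1, 2, 2, 12, 9].
Step 2: syndromes of r = [5, 0, 11, 12, 9] (all sums mod 13).
  S_0 = Σ v_i r_i = 1·5 + 2·0 + 2·11 + 12·12 + 9·9 = 252 ≡ 5.
  S_1 = Σ v_i α_i r_i = 1·11·5 + 2·3·0 + 2·7·11 + 12·2·12 + 9·4·9 = 821 ≡ 2.
  α_i^2 mod 13 = [4, 9, 10, 4, 3].
  S_2 = Σ v_i α_i^2 r_i = 1·4·5 + 2·9·0 + 2·10·11 + 12·4·12 + 9·3·9 = 1059 ≡ 6.
  S = (5, 2, 6) ≠ 0, so r is not a codeword (an error is present).
Step 3: locate the error. For a single error e at position i, S_ℓ = v_i·e·α_i^ℓ, so α_err = S_1/S_0.
  S_0^{−1} = 5^{−1} = 8 (mod 13), so α_err = 2·8 = 16 ≡ 3 = α_2. Error position i = 2.
  Consistency check: S_2/S_1 = 6·7 = 42 ≡ 3 = α_err ✓ (single-error assumption holds).
Step 4: error magnitude e = S_0/v_2 = S_0·∏_{j≠2}(α_2 − α_j) = 5·7 = 35 ≡ 9 (mod 13).
Step 5: correct position 2: c_2 = r_2 − e = 0 − 9 ≡ 4 (mod 13). Hence c = [5, 4, 11, 12, 9].
  Check: interpolating c through the α_i gives m(x) = 2 + 5·x (degree < 2) with m(α_i) = c_i for every i, so c is indeed a codeword.


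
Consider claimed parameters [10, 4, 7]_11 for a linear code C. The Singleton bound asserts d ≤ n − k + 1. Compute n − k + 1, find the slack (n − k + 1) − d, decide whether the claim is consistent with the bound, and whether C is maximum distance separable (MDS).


Singleton RHS = n − k + 1 = 7, slack = 0, bound satisfied, MDS.

Singleton bound: d ≤ n − k + 1.
Here n = 10, k = 4, so n − k + 1 = 7.
Given d = 7, check d ≤ 7: YES.
Slack = (n − k + 1) − d = 0.
The code is MDS (slack = 0).
Description: the claimed parameters are [10, 4, 7]_11; such a code would be MDS (meets Singleton bound).


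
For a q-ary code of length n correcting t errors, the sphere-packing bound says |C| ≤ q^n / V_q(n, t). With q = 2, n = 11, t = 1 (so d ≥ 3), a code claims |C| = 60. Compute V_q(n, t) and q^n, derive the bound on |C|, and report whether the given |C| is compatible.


V_q(n, t) = 12, q^n = 2048, Hamming bound = 170, |C| = 60 ≤ bound (satisfied).

Step 1: Compute V_q(n, t) = Σ_{j=0}^1 C(n, j) (q−1)^j.
  j = 0: C(11,0)·(1)^0 = 1·1 = 1.
  j = 1: C(11,1)·(1)^1 = 11·1 = 11.
  V_q(n, t) = 1 + 11 = 12.
Step 2: q^n = 2^11 = 2048.
Step 3: Hamming bound ⌊q^n / V_q(n,t)⌋ = ⌊2048/12⌋ = 170.
Step 4: Compare |C| = 60 to 170: satisfied.
The claimed |C| lies below the Hamming bound.


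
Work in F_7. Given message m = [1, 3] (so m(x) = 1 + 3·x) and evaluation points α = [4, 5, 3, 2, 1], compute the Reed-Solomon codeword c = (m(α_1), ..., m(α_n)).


c = [6, 2, 3, 0, 4]

Message polynomial: m(x) = 1 + 3·x (mod 7).
For each evaluation point α_i, compute m(α_i) mod 7:
  α_1 = 4: Horner steps 3 → 6, so m(4) = 6.
  α_2 = 5: Horner steps 3 → 2, so m(5) = 2.
  α_3 = 3: Horner steps 3 → 3, so m(3) = 3.
  α_4 = 2: Horner steps 3 → 0, so m(2) = 0.
  α_5 = 1: Horner steps 3 → 4, so m(1) = 4.
Codeword c = [6, 2, 3, 0, 4] ∈ F_7^5.


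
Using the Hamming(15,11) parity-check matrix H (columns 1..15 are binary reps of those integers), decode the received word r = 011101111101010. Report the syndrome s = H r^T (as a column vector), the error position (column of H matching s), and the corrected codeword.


s = (1, 1, 0, 1)^T, error position = 13, corrected codeword c = 011101111101110

Compute s = H r^T mod 2 one row at a time:
  s_1 = 1 + 1 + 1 + 0 + 1 + 0 + 1 + 0 = 5 ≡ 1 (mod 2).
  s_2 = 1 + 0 + 1 + 1 + 1 + 0 + 1 + 0 = 5 ≡ 1 (mod 2).
  s_3 = 1 + 1 + 1 + 1 + 1 + 0 + 1 + 0 = 6 ≡ 0 (mod 2).
  s_4 = 0 + 1 + 0 + 1 + 1 + 0 + 0 + 0 = 3 ≡ 1 (mod 2).
s = (1, 1, 0, 1)^T — this equals column 13 of H (binary 1101), so error is at position 13.
Correct: flip bit 13 of r = 011101111101010 to get c = 011101111101110.


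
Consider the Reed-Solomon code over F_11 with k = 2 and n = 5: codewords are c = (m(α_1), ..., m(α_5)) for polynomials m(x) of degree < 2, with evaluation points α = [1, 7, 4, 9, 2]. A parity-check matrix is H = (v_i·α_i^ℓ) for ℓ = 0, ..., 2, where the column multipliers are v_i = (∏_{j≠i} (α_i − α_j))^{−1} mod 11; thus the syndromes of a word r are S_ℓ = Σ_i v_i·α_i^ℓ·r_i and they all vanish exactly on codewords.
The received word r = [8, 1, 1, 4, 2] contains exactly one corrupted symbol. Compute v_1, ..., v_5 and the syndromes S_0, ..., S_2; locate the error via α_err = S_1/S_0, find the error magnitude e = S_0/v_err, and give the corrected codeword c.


S = (1, 7, 5), error at position 2, error magnitude e = 7, c = [8, 5, 1, 4, 2].

Step 1: column multipliers v_i = (∏_{j≠i}(α_i − α_j))^{−1} mod 11.
  i = 1 (α = 1): (1−7)(1−4)(1−9)(1−2) = (−6)·(−3)·(−8)·(−1) = 144 ≡ 1, so v_1 = 1^{−1} = 1 (mod 11).
  i = 2 (α = 7): (7−1)(7−4)(7−9)(7−2) = 6·3·(−2)·5 = −180 ≡ 7, so v_2 = 7^{−1} = 8 (mod 11).
  i = 3 (α = 4): (4−1)(4−7)(4−9)(4−2) = 3·(−3)·(−5)·2 = 90 ≡ 2, so v_3 = 2^{−1} = 6 (mod 11).
  i = 4 (α = 9): (9−1)(9−7)(9−4)(9−2) = 8·2·5·7 = 560 ≡ 10, so v_4 = 10^{−1} = 10 (mod 11).
  i = 5 (α = 2): (2−1)(2−7)(2−4)(2−9) = 1·(−5)·(−2)·(−7) = −70 ≡ 7, so v_5 = 7^{−1} = 8 (mod 11).
  v = [1, 8, 6, 10, 8].
Step 2: syndromes of r = [8, 1, 1, 4, 2] (all sums mod 11).
  S_0 = Σ v_i r_i = 1·8 + 8·1 + 6·1 + 10·4 + 8·2 = 78 ≡ 1.
  S_1 = Σ v_i α_i r_i = 1·1·8 + 8·7·1 + 6·4·1 + 10·9·4 + 8·2·2 = 480 ≡ 7.
  α_i^2 mod 11 = [1, 5, 5, 4, 4].
  S_2 = Σ v_i α_i^2 r_i = 1·1·8 + 8·5·1 + 6·5·1 + 10·4·4 + 8·4·2 = 302 ≡ 5.
  S = (1, 7, 5) ≠ 0, so r is not a codeword (an error is present).
Step 3: locate the error. For a single error e at position i, S_ℓ = v_i·e·α_i^ℓ, so α_err = S_1/S_0.
  S_0^{−1} = 1^{−1} = 1 (mod 11), so α_err = 7·1 = 7 ≡ 7 = α_2. Error position i = 2.
  Consistency check: S_2/S_1 = 5·8 = 40 ≡ 7 = α_err ✓ (single-error assumption holds).
Step 4: error magnitude e = S_0/v_2 = S_0·∏_{j≠2}(α_2 − α_j) = 1·7 = 7 ≡ 7 (mod 11).
Step 5: correct position 2: c_2 = r_2 − e = 1 − 7 ≡ 5 (mod 11). Hence c = [8, 5, 1, 4, 2].
  Check: interpolating c through the α_i gives m(x) = 3 + 5·x (degree < 2) with m(α_i) = c_i for every i, so c is indeed a codeword.


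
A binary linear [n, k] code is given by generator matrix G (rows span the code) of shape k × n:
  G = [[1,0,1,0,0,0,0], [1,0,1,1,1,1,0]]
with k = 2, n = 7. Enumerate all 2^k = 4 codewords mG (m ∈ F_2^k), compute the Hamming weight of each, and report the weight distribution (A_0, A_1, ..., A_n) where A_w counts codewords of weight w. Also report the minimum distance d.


Weight distribution: A_0 = 1, A_2 = 1, A_3 = 1, A_5 = 1. Minimum distance d = 2.

Enumerate all 2^2 = 4 messages m ∈ F_2^2.
For each, compute codeword c = mG in F_2^7, then tally its weight.
  m = 00 → c = 0000000, weight = 0.
  m = 10 → c = 1010000, weight = 2.
  m = 01 → c = 1011110, weight = 5.
  m = 11 → c = 0001110, weight = 3.
Tally weights:
  weight 0: 1 codewords.
  weight 2: 1 codewords.
  weight 3: 1 codewords.
  weight 5: 1 codewords.
Minimum distance d = smallest w > 0 with A_w > 0 = 2.
Sanity: Σ A_w = 4 = 2^2 = 4 ✓.


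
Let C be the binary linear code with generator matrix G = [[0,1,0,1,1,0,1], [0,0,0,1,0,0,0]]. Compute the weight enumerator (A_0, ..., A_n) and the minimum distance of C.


Weight distribution: A_0 = 1, A_1 = 1, A_3 = 1, A_4 = 1. Minimum distance d = 1.

Enumerate all 2^2 = 4 messages m ∈ F_2^2.
For each, compute codeword c = mG in F_2^7, then tally its weight.
  m = 00 → c = 0000000, weight = 0.
  m = 10 → c = 0101101, weight = 4.
  m = 01 → c = 0001000, weight = 1.
  m = 11 → c = 0100101, weight = 3.
Tally weights:
  weight 0: 1 codewords.
  weight 1: 1 codewords.
  weight 3: 1 codewords.
  weight 4: 1 codewords.
Minimum distance d = smallest w > 0 with A_w > 0 = 1.
Sanity: Σ A_w = 4 = 2^2 = 4 ✓.


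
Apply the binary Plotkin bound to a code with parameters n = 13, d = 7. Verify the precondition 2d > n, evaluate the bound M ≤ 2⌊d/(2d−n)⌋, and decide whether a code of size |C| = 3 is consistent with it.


Plotkin bound M ≤ 14; given |C| = 3 ≤ bound (satisfied).

Check applicability: 2d = 14, n = 13.
2d − n = 1 > 0, so Plotkin applies.
Compute d/(2d−n) = 7/1 ≈ 7.0000.
⌊d/(2d−n)⌋ = 7.
Plotkin bound: M ≤ 2·7 = 14.
Given |C| = 3, check: satisfied.
This |C| is below the Plotkin bound.


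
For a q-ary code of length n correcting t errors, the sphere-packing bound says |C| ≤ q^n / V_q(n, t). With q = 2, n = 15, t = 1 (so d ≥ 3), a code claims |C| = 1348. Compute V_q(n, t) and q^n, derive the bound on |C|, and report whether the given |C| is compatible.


V_q(n, t) = 16, q^n = 32768, Hamming bound = 2048, |C| = 1348 ≤ bound (satisfied).

Step 1: Compute V_q(n, t) = Σ_{j=0}^1 C(n, j) (q−1)^j.
  j = 0: C(15,0)·(1)^0 = 1·1 = 1.
  j = 1: C(15,1)·(1)^1 = 15·1 = 15.
  V_q(n, t) = 1 + 15 = 16.
Step 2: q^n = 2^15 = 32768.
Step 3: Hamming bound ⌊q^n / V_q(n,t)⌋ = ⌊32768/16⌋ = 2048.
Step 4: Compare |C| = 1348 to 2048: satisfied.
The claimed |C| lies below the Hamming bound.


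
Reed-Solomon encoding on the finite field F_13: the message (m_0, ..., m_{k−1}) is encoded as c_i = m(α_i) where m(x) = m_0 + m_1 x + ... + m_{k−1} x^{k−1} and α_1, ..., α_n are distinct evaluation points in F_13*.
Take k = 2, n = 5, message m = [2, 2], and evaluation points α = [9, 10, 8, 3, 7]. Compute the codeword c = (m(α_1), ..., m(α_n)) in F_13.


c = [7, 9, 5, 8, 3]

Message polynomial: m(x) = 2 + 2·x (mod 13).
For each evaluation point α_i, compute m(α_i) mod 13:
  α_1 = 9: Horner steps 2 → 7, so m(9) = 7.
  α_2 = 10: Horner steps 2 → 9, so m(10) = 9.
  α_3 = 8: Horner steps 2 → 5, so m(8) = 5.
  α_4 = 3: Horner steps 2 → 8, so m(3) = 8.
  α_5 = 7: Horner steps 2 → 3, so m(7) = 3.
Codeword c = [7, 9, 5, 8, 3] ∈ F_13^5.


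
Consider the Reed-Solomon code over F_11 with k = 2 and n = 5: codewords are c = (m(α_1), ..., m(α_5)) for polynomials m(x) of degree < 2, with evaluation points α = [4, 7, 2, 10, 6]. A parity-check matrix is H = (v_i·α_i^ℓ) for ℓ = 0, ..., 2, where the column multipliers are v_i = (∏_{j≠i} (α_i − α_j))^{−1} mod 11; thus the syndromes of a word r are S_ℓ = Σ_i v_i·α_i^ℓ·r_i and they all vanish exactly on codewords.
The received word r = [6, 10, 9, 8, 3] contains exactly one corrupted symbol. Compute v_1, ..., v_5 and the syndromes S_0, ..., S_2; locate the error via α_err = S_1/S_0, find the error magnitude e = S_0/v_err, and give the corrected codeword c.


S = (8, 1, 7), error at position 2, error magnitude e = 3, c = [6, 7, 9, 8, 3].

Step 1: column multipliers v_i = (∏_{j≠i}(α_i − α_j))^{−1} mod 11.
  i = 1 (α = 4): (4−7)(4−2)(4−10)(4−6) = (−3)·2·(−6)·(−2) = −72 ≡ 5, so v_1 = 5^{−1} = 9 (mod 11).
  i = 2 (α = 7): (7−4)(7−2)(7−10)(7−6) = 3·5·(−3)·1 = −45 ≡ 10, so v_2 = 10^{−1} = 10 (mod 11).
  i = 3 (α = 2): (2−4)(2−7)(2−10)(2−6) = (−2)·(−5)·(−8)·(−4) = 320 ≡ 1, so v_3 = 1^{−1} = 1 (mod 11).
  i = 4 (α = 10): (10−4)(10−7)(10−2)(10−6) = 6·3·8·4 = 576 ≡ 4, so v_4 = 4^{−1} = 3 (mod 11).
  i = 5 (α = 6): (6−4)(6−7)(6−2)(6−10) = 2·(−1)·4·(−4) = 32 ≡ 10, so v_5 = 10^{−1} = 10 (mod 11).
  v = [9, 10, 1, 3, 10].
Step 2: syndromes of r = [6, 10, 9, 8, 3] (all sums mod 11).
  S_0 = Σ v_i r_i = 9·6 + 10·10 + 1·9 + 3·8 + 10·3 = 217 ≡ 8.
  S_1 = Σ v_i α_i r_i = 9·4·6 + 10·7·10 + 1·2·9 + 3·10·8 + 10·6·3 = 1354 ≡ 1.
  α_i^2 mod 11 = [5, 5, 4, 1, 3].
  S_2 = Σ v_i α_i^2 r_i = 9·5·6 + 10·5·10 + 1·4·9 + 3·1·8 + 10·3·3 = 920 ≡ 7.
  S = (8, 1, 7) ≠ 0, so r is not a codeword (an error is present).
Step 3: locate the error. For a single error e at position i, S_ℓ = v_i·e·α_i^ℓ, so α_err = S_1/S_0.
  S_0^{−1} = 8^{−1} = 7 (mod 11), so α_err = 1·7 = 7 ≡ 7 = α_2. Error position i = 2.
  Consistency check: S_2/S_1 = 7·1 = 7 ≡ 7 = α_err ✓ (single-error assumption holds).
Step 4: error magnitude e = S_0/v_2 = S_0·∏_{j≠2}(α_2 − α_j) = 8·10 = 80 ≡ 3 (mod 11).
Step 5: correct position 2: c_2 = r_2 − e = 10 − 3 ≡ 7 (mod 11). Hence c = [6, 7, 9, 8, 3].
  Check: interpolating c through the α_i gives m(x) = 1 + 4·x (degree < 2) with m(α_i) = c_i for every i, so c is indeed a codeword.
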